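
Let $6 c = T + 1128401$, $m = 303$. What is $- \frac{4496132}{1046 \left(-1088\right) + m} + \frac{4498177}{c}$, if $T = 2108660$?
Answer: $\frac{45260923893242}{3682949967445} \approx 12.289$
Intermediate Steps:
$c = \frac{3237061}{6}$ ($c = \frac{2108660 + 1128401}{6} = \frac{1}{6} \cdot 3237061 = \frac{3237061}{6} \approx 5.3951 \cdot 10^{5}$)
$- \frac{4496132}{1046 \left(-1088\right) + m} + \frac{4498177}{c} = - \frac{4496132}{1046 \left(-1088\right) + 303} + \frac{4498177}{\frac{3237061}{6}} = - \frac{4496132}{-1138048 + 303} + 4498177 \cdot \frac{6}{3237061} = - \frac{4496132}{-1137745} + \frac{26989062}{3237061} = \left(-4496132\right) \left(- \frac{1}{1137745}\right) + \frac{26989062}{3237061} = \frac{4496132}{1137745} + \frac{26989062}{3237061} = \frac{45260923893242}{3682949967445}$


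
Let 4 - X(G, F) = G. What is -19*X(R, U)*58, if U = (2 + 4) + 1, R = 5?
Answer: 1102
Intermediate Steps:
U = 7 (U = 6 + 1 = 7)
X(G, F) = 4 - G
-19*X(R, U)*58 = -19*(4 - 1*5)*58 = -19*(4 - 5)*58 = -19*(-1)*58 = 19*58 = 1102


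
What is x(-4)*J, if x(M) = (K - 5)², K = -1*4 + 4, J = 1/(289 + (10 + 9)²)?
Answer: 1/26 ≈ 0.038462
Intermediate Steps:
J = 1/650 (J = 1/(289 + 19²) = 1/(289 + 361) = 1/650 ≈ 0.0015385)
K = 0 (K = -4 + 4 = 0)
x(M) = 25 (x(M) = (0 - 5)² = (-5)² = 25)
x(-4)*J = 25*(1/650) = 1/26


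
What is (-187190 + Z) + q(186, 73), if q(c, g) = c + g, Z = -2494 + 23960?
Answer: -165465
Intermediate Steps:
Z = 21466
(-187190 + Z) + q(186, 73) = (-187190 + 21466) + (186 + 73) = -165724 + 259 = -165465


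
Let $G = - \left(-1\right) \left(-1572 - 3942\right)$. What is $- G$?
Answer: $5514$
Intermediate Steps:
$G = -5514$ ($G = - \left(-1\right) \left(-5514\right) = \left(-1\right) 5514 = -5514$)
$- G = \left(-1\right) \left(-5514\right) = 5514$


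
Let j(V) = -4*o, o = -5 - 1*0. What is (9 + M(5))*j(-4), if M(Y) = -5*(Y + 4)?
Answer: -720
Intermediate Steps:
o = -5 (o = -5 + 0 = -5)
j(V) = 20 (j(V) = -4*(-5) = 20)
M(Y) = -20 - 5*Y (M(Y) = -5*(4 + Y) = -20 - 5*Y)
(9 + M(5))*j(-4) = (9 + (-20 - 5*5))*20 = (9 + (-20 - 25))*20 = (9 - 45)*20 = -36*20 = -720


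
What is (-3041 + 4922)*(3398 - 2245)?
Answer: 2168793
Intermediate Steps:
(-3041 + 4922)*(3398 - 2245) = 1881*1153 = 2168793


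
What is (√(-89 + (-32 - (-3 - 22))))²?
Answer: -96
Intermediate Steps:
(√(-89 + (-32 - (-3 - 22))))² = (√(-89 + (-32 - 1*(-25))))² = (√(-89 + (-32 + 25)))² = (√(-89 - 7))² = (√(-96))² = (4*I*√6)² = -96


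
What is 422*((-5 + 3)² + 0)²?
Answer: 6752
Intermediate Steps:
422*((-5 + 3)² + 0)² = 422*((-2)² + 0)² = 422*(4 + 0)² = 422*4² = 422*16 = 6752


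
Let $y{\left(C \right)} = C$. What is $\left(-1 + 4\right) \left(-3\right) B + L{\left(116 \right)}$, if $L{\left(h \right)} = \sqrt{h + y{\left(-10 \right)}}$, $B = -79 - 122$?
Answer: $1809 + \sqrt{106} \approx 1819.3$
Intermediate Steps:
$B = -201$
$L{\left(h \right)} = \sqrt{-10 + h}$ ($L{\left(h \right)} = \sqrt{h - 10} = \sqrt{-10 + h}$)
$\left(-1 + 4\right) \left(-3\right) B + L{\left(116 \right)} = \left(-1 + 4\right) \left(-3\right) \left(-201\right) + \sqrt{-10 + 116} = 3 \left(-3\right) \left(-201\right) + \sqrt{106} = \left(-9\right) \left(-201\right) + \sqrt{106} = 1809 + \sqrt{106}$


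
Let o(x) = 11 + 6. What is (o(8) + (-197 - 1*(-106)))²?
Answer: 5476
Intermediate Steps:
o(x) = 17
(o(8) + (-197 - 1*(-106)))² = (17 + (-197 - 1*(-106)))² = (17 + (-197 + 106))² = (17 - 91)² = (-74)² = 5476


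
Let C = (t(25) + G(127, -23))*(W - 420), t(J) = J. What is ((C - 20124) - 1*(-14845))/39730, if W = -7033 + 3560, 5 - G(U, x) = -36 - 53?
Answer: -234273/19865 ≈ -11.793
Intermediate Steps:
G(U, x) = 94 (G(U, x) = 5 - (-36 - 53) = 5 - 1*(-89) = 5 + 89 = 94)
W = -3473
C = -463267 (C = (25 + 94)*(-3473 - 420) = 119*(-3893) = -463267)
((C - 20124) - 1*(-14845))/39730 = ((-463267 - 20124) - 1*(-14845))/39730 = (-483391 + 14845)*(1/39730) = -468546*1/39730 = -234273/19865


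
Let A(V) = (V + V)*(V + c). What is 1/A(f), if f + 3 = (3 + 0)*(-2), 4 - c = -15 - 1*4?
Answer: -1/252 ≈ -0.0039683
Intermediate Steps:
c = 23 (c = 4 - (-15 - 1*4) = 4 - (-15 - 4) = 4 - 1*(-19) = 4 + 19 = 23)
f = -9 (f = -3 + (3 + 0)*(-2) = -3 + 3*(-2) = -3 - 6 = -9)
A(V) = 2*V*(23 + V) (A(V) = (V + V)*(V + 23) = (2*V)*(23 + V) = 2*V*(23 + V))
1/A(f) = 1/(2*(-9)*(23 - 9)) = 1/(2*(-9)*14) = 1/(-252) = -1/252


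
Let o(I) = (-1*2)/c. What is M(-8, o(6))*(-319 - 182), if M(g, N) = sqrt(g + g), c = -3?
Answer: -2004*I ≈ -2004.0*I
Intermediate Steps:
o(I) = 2/3 (o(I) = -1*2/(-3) = -2*(-1/3) = 2/3)
M(g, N) = sqrt(2)*sqrt(g) (M(g, N) = sqrt(2*g) = sqrt(2)*sqrt(g))
M(-8, o(6))*(-319 - 182) = (sqrt(2)*sqrt(-8))*(-319 - 182) = (sqrt(2)*(2*I*sqrt(2)))*(-501) = (4*I)*(-501) = -2004*I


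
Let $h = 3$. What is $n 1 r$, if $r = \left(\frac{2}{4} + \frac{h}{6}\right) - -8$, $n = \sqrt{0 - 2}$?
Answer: $9 i \sqrt{2} \approx 12.728 i$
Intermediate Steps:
$n = i \sqrt{2}$ ($n = \sqrt{-2} = i \sqrt{2} \approx 1.4142 i$)
$r = 9$ ($r = \left(\frac{2}{4} + \frac{3}{6}\right) - -8 = \left(2 \cdot \frac{1}{4} + 3 \cdot \frac{1}{6}\right) + 8 = \left(\frac{1}{2} + \frac{1}{2}\right) + 8 = 1 + 8 = 9$)
$n 1 r = i \sqrt{2} \cdot 1 \cdot 9 = i \sqrt{2} \cdot 9 = 9 i \sqrt{2}$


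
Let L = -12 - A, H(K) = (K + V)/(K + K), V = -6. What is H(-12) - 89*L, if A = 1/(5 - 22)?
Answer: 72319/68 ≈ 1063.5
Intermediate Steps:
A = -1/17 (A = 1/(-17) = -1/17 ≈ -0.058824)
H(K) = (-6 + K)/(2*K) (H(K) = (K - 6)/(K + K) = (-6 + K)/((2*K)) = (-6 + K)*(1/(2*K)) = (-6 + K)/(2*K))
L = -203/17 (L = -12 - 1*(-1/17) = -12 + 1/17 = -203/17 ≈ -11.941)
H(-12) - 89*L = (½)*(-6 - 12)/(-12) - 89*(-203/17) = (½)*(-1/12)*(-18) + 18067/17 = ¾ + 18067/17 = 72319/68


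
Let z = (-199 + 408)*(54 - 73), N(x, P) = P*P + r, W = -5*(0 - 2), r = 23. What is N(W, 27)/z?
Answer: -752/3971 ≈ -0.18937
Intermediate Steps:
W = 10 (W = -5*(-2) = 10)
N(x, P) = 23 + P² (N(x, P) = P*P + 23 = P² + 23 = 23 + P²)
z = -3971 (z = 209*(-19) = -3971)
N(W, 27)/z = (23 + 27²)/(-3971) = (23 + 729)*(-1/3971) = 752*(-1/3971) = -752/3971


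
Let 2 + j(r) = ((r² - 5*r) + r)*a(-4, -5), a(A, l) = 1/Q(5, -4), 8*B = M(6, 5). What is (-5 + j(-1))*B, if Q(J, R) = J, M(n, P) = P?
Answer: -15/4 ≈ -3.7500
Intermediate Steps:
B = 5/8 (B = (⅛)*5 = 5/8 ≈ 0.62500)
a(A, l) = ⅕ (a(A, l) = 1/5 = 1*(⅕) = ⅕)
j(r) = -2 - 4*r/5 + r²/5 (j(r) = -2 + ((r² - 5*r) + r)*(⅕) = -2 + (r² - 4*r)*(⅕) = -2 + (-4*r/5 + r²/5) = -2 - 4*r/5 + r²/5)
(-5 + j(-1))*B = (-5 + (-2 - ⅘*(-1) + (⅕)*(-1)²))*(5/8) = (-5 + (-2 + ⅘ + (⅕)*1))*(5/8) = (-5 + (-2 + ⅘ + ⅕))*(5/8) = (-5 - 1)*(5/8) = -6*5/8 = -15/4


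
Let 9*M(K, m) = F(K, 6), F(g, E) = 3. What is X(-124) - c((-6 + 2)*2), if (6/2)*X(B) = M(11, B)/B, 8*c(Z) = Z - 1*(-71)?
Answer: -17579/2232 ≈ -7.8759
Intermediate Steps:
M(K, m) = 1/3 (M(K, m) = (1/9)*3 = 1/3)
c(Z) = 71/8 + Z/8 (c(Z) = (Z - 1*(-71))/8 = (Z + 71)/8 = (71 + Z)/8 = 71/8 + Z/8)
X(B) = 1/(9*B) (X(B) = (1/(3*B))/3 = 1/(9*B))
X(-124) - c((-6 + 2)*2) = (1/9)/(-124) - (71/8 + ((-6 + 2)*2)/8) = (1/9)*(-1/124) - (71/8 + (-4*2)/8) = -1/1116 - (71/8 + (1/8)*(-8)) = -1/1116 - (71/8 - 1) = -1/1116 - 1*63/8 = -1/1116 - 63/8 = -17579/2232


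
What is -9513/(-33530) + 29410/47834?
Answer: 102940153/114562430 ≈ 0.89855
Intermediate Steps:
-9513/(-33530) + 29410/47834 = -9513*(-1/33530) + 29410*(1/47834) = 1359/4790 + 14705/23917 = 102940153/114562430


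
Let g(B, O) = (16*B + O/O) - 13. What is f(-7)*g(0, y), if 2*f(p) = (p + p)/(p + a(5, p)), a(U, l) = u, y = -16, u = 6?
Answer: -84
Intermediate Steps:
a(U, l) = 6
g(B, O) = -12 + 16*B (g(B, O) = (16*B + 1) - 13 = (1 + 16*B) - 13 = -12 + 16*B)
f(p) = p/(6 + p) (f(p) = ((p + p)/(p + 6))/2 = ((2*p)/(6 + p))/2 = (2*p/(6 + p))/2 = p/(6 + p))
f(-7)*g(0, y) = (-7/(6 - 7))*(-12 + 16*0) = (-7/(-1))*(-12 + 0) = -7*(-1)*(-12) = 7*(-12) = -84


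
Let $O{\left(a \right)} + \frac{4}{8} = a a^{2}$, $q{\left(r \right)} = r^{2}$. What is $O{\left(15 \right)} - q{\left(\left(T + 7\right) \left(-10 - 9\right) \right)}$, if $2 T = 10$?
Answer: $- \frac{97219}{2} \approx -48610.0$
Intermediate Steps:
$T = 5$ ($T = \frac{1}{2} \cdot 10 = 5$)
$O{\left(a \right)} = - \frac{1}{2} + a^{3}$ ($O{\left(a \right)} = - \frac{1}{2} + a a^{2} = - \frac{1}{2} + a^{3}$)
$O{\left(15 \right)} - q{\left(\left(T + 7\right) \left(-10 - 9\right) \right)} = \left(- \frac{1}{2} + 15^{3}\right) - \left(\left(5 + 7\right) \left(-10 - 9\right)\right)^{2} = \left(- \frac{1}{2} + 3375\right) - \left(12 \left(-19\right)\right)^{2} = \frac{6749}{2} - \left(-228\right)^{2} = \frac{6749}{2} - 51984 = - \frac{97219}{2}$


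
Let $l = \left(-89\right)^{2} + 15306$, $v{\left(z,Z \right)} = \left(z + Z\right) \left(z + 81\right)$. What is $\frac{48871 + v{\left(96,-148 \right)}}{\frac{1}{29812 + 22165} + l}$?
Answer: $\frac{2061771659}{1207269780} \approx 1.7078$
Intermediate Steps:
$v{\left(z,Z \right)} = \left(81 + z\right) \left(Z + z\right)$ ($v{\left(z,Z \right)} = \left(Z + z\right) \left(81 + z\right) = \left(81 + z\right) \left(Z + z\right)$)
$l = 23227$ ($l = 7921 + 15306 = 23227$)
$\frac{48871 + v{\left(96,-148 \right)}}{\frac{1}{29812 + 22165} + l} = \frac{48871 + \left(96^{2} + 81 \left(-148\right) + 81 \cdot 96 - 14208\right)}{\frac{1}{29812 + 22165} + 23227} = \frac{48871 + \left(9216 - 11988 + 7776 - 14208\right)}{\frac{1}{51977} + 23227} = \frac{48871 - 9204}{\frac{1}{51977} + 23227} = \frac{39667}{\frac{1207269780}{51977}} = 39667 \cdot \frac{51977}{1207269780} = \frac{2061771659}{1207269780}$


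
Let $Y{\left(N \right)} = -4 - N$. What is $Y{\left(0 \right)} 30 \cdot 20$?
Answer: $-2400$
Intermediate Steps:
$Y{\left(0 \right)} 30 \cdot 20 = \left(-4 - 0\right) 30 \cdot 20 = \left(-4 + 0\right) 30 \cdot 20 = \left(-4\right) 30 \cdot 20 = \left(-120\right) 20 = -2400$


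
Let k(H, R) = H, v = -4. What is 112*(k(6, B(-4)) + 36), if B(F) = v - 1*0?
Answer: 4704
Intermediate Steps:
B(F) = -4 (B(F) = -4 - 1*0 = -4 + 0 = -4)
112*(k(6, B(-4)) + 36) = 112*(6 + 36) = 112*42 = 4704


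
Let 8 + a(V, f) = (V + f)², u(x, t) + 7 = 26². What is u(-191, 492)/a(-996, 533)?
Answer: 669/214361 ≈ 0.0031209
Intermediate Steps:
u(x, t) = 669 (u(x, t) = -7 + 26² = -7 + 676 = 669)
a(V, f) = -8 + (V + f)²
u(-191, 492)/a(-996, 533) = 669/(-8 + (-996 + 533)²) = 669/(-8 + (-463)²) = 669/(-8 + 214369) = 669/214361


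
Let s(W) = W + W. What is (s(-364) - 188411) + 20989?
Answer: -168150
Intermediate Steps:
s(W) = 2*W
(s(-364) - 188411) + 20989 = (2*(-364) - 188411) + 20989 = (-728 - 188411) + 20989 = -189139 + 20989 = -168150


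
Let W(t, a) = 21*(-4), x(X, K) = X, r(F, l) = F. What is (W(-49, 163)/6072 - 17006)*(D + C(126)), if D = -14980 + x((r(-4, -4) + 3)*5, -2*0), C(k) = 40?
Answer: 128602367635/506 ≈ 2.5415e+8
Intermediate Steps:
W(t, a) = -84
D = -14985 (D = -14980 + (-4 + 3)*5 = -14980 - 1*5 = -14980 - 5 = -14985)
(W(-49, 163)/6072 - 17006)*(D + C(126)) = (-84/6072 - 17006)*(-14985 + 40) = (-84*1/6072 - 17006)*(-14945) = (-7/506 - 17006)*(-14945) = -8605043/506*(-14945) = 128602367635/506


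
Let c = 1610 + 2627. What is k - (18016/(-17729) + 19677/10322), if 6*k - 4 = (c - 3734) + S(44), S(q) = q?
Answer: 24963737588/274498107 ≈ 90.943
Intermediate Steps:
c = 4237
k = 551/6 (k = ⅔ + ((4237 - 3734) + 44)/6 = ⅔ + (503 + 44)/6 = ⅔ + (⅙)*547 = ⅔ + 547/6 = 551/6 ≈ 91.833)
k - (18016/(-17729) + 19677/10322) = 551/6 - (18016/(-17729) + 19677/10322) = 551/6 - (18016*(-1/17729) + 19677*(1/10322)) = 551/6 - (-18016/17729 + 19677/10322) = 551/6 - 1*162892381/182998738 = 551/6 - 162892381/182998738 = 24963737588/274498107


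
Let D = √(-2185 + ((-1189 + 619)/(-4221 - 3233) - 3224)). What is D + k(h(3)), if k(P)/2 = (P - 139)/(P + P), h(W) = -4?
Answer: 143/4 + I*√75132809166/3727 ≈ 35.75 + 73.545*I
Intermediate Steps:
k(P) = (-139 + P)/P (k(P) = 2*((P - 139)/(P + P)) = 2*((-139 + P)/((2*P))) = 2*((-139 + P)*(1/(2*P))) = 2*((-139 + P)/(2*P)) = (-139 + P)/P)
D = I*√75132809166/3727 (D = √(-2185 + (-570/(-7454) - 3224)) = √(-2185 + (-570*(-1/7454) - 3224)) = √(-2185 + (285/3727 - 3224)) = √(-2185 - 12015563/3727) = √(-20159058/3727) = I*√75132809166/3727 ≈ 73.545*I)
D + k(h(3)) = I*√75132809166/3727 + (-139 - 4)/(-4) = I*√75132809166/3727 - ¼*(-143) = I*√75132809166/3727 + 143/4 = 143/4 + I*√75132809166/3727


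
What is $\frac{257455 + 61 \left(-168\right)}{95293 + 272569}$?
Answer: $\frac{247207}{367862} \approx 0.67201$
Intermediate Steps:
$\frac{257455 + 61 \left(-168\right)}{95293 + 272569} = \frac{257455 - 10248}{367862} = 247207 \cdot \frac{1}{367862} = \frac{247207}{367862}$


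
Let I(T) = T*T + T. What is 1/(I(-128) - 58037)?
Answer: -1/41781 ≈ -2.3934e-5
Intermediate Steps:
I(T) = T + T**2 (I(T) = T**2 + T = T + T**2)
1/(I(-128) - 58037) = 1/(-128*(1 - 128) - 58037) = 1/(-128*(-127) - 58037) = 1/(16256 - 58037) = 1/(-41781) = -1/41781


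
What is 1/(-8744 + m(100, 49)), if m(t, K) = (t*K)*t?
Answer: 1/481256 ≈ 2.0779e-6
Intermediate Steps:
m(t, K) = K*t² (m(t, K) = (K*t)*t = K*t²)
1/(-8744 + m(100, 49)) = 1/(-8744 + 49*100²) = 1/(-8744 + 49*10000) = 1/(-8744 + 490000) = 1/481256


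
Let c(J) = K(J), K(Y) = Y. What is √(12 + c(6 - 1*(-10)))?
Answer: 2*√7 ≈ 5.2915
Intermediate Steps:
c(J) = J
√(12 + c(6 - 1*(-10))) = √(12 + (6 - 1*(-10))) = √(12 + (6 + 10)) = √(12 + 16) = √28 = 2*√7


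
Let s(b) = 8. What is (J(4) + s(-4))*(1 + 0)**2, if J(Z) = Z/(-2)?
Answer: 6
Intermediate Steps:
J(Z) = -Z/2 (J(Z) = Z*(-1/2) = -Z/2)
(J(4) + s(-4))*(1 + 0)**2 = (-1/2*4 + 8)*(1 + 0)**2 = (-2 + 8)*1**2 = 6*1 = 6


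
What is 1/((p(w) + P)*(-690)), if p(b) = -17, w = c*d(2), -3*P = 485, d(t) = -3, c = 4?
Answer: 1/123280 ≈ 8.1116e-6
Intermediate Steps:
P = -485/3 (P = -⅓*485 = -485/3 ≈ -161.67)
w = -12 (w = 4*(-3) = -12)
1/((p(w) + P)*(-690)) = 1/(-17 - 485/3*(-690)) = -1/690/(-536/3) = -3/536*(-1/690) = 1/123280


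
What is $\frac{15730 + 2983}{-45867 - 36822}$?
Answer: $- \frac{18713}{82689} \approx -0.22631$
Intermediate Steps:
$\frac{15730 + 2983}{-45867 - 36822} = \frac{18713}{-82689} = 18713 \left(- \frac{1}{82689}\right) = - \frac{18713}{82689}$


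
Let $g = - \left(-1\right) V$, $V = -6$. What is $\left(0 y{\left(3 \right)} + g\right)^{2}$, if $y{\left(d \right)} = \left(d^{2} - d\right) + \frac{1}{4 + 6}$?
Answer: $36$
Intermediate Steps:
$y{\left(d \right)} = \frac{1}{10} + d^{2} - d$ ($y{\left(d \right)} = \left(d^{2} - d\right) + \frac{1}{10} = \frac{1}{10} + d^{2} - d$)
$g = -6$ ($g = - \left(-1\right) \left(-6\right) = \left(-1\right) 6 = -6$)
$\left(0 y{\left(3 \right)} + g\right)^{2} = \left(0 \left(\frac{1}{10} + 3^{2} - 3\right) - 6\right)^{2} = \left(0 \left(\frac{1}{10} + 9 - 3\right) - 6\right)^{2} = \left(0 \cdot \frac{61}{10} - 6\right)^{2} = \left(0 - 6\right)^{2} = \left(-6\right)^{2} = 36$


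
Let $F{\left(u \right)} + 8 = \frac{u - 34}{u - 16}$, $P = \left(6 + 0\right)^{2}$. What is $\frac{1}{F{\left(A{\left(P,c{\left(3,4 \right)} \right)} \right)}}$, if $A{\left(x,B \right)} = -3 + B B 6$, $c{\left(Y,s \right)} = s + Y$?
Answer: $- \frac{275}{1943} \approx -0.14153$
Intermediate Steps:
$c{\left(Y,s \right)} = Y + s$
$P = 36$ ($P = 6^{2} = 36$)
$A{\left(x,B \right)} = -3 + 6 B^{2}$ ($A{\left(x,B \right)} = -3 + B 6 B = -3 + 6 B^{2}$)
$F{\left(u \right)} = -8 + \frac{-34 + u}{-16 + u}$ ($F{\left(u \right)} = -8 + \frac{u - 34}{u - 16} = -8 + \frac{-34 + u}{-16 + u}$)
$\frac{1}{F{\left(A{\left(P,c{\left(3,4 \right)} \right)} \right)}} = \frac{1}{\frac{1}{-16 - \left(3 - 6 \left(3 + 4\right)^{2}\right)} \left(94 - 7 \left(-3 + 6 \left(3 + 4\right)^{2}\right)\right)} = \frac{1}{\frac{1}{-16 - \left(3 - 6 \cdot 7^{2}\right)} \left(94 - 7 \left(-3 + 6 \cdot 7^{2}\right)\right)} = \frac{1}{\frac{1}{-16 + \left(-3 + 6 \cdot 49\right)} \left(94 - 7 \left(-3 + 6 \cdot 49\right)\right)} = \frac{1}{\frac{1}{-16 + \left(-3 + 294\right)} \left(94 - 7 \left(-3 + 294\right)\right)} = \frac{1}{\frac{1}{-16 + 291} \left(94 - 2037\right)} = \frac{1}{\frac{1}{275} \left(94 - 2037\right)} = \frac{1}{\frac{1}{275} \left(-1943\right)} = \frac{1}{- \frac{1943}{275}} = - \frac{275}{1943}$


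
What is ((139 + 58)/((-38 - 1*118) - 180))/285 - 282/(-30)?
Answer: 899947/95760 ≈ 9.3979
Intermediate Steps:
((139 + 58)/((-38 - 1*118) - 180))/285 - 282/(-30) = (197/((-38 - 118) - 180))*(1/285) - 282*(-1/30) = (197/(-156 - 180))*(1/285) + 47/5 = (197/(-336))*(1/285) + 47/5 = (197*(-1/336))*(1/285) + 47/5 = -197/336*1/285 + 47/5 = -197/95760 + 47/5 = 899947/95760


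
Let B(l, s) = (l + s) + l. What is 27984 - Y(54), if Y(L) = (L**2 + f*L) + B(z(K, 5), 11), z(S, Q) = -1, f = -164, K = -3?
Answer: 33915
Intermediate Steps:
B(l, s) = s + 2*l
Y(L) = 9 + L**2 - 164*L (Y(L) = (L**2 - 164*L) + (11 + 2*(-1)) = (L**2 - 164*L) + (11 - 2) = (L**2 - 164*L) + 9 = 9 + L**2 - 164*L)
27984 - Y(54) = 27984 - (9 + 54**2 - 164*54) = 27984 - (9 + 2916 - 8856) = 27984 - 1*(-5931) = 27984 + 5931 = 33915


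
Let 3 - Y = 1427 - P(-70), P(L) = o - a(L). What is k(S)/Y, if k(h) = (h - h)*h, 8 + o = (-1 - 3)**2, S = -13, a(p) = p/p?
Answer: 0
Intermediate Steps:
a(p) = 1
o = 8 (o = -8 + (-1 - 3)**2 = -8 + (-4)**2 = -8 + 16 = 8)
k(h) = 0 (k(h) = 0*h = 0)
P(L) = 7 (P(L) = 8 - 1*1 = 8 - 1 = 7)
Y = -1417 (Y = 3 - (1427 - 1*7) = 3 - (1427 - 7) = 3 - 1*1420 = 3 - 1420 = -1417)
k(S)/Y = 0/(-1417) = 0*(-1/1417) = 0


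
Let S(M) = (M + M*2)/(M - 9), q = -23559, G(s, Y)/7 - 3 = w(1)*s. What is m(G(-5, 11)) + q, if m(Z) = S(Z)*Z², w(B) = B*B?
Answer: -533625/23 ≈ -23201.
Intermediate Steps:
w(B) = B²
G(s, Y) = 21 + 7*s (G(s, Y) = 21 + 7*(1²*s) = 21 + 7*(1*s) = 21 + 7*s)
S(M) = 3*M/(-9 + M) (S(M) = (M + 2*M)/(-9 + M) = (3*M)/(-9 + M) = 3*M/(-9 + M))
m(Z) = 3*Z³/(-9 + Z) (m(Z) = (3*Z/(-9 + Z))*Z² = 3*Z³/(-9 + Z))
m(G(-5, 11)) + q = 3*(21 + 7*(-5))³/(-9 + (21 + 7*(-5))) - 23559 = 3*(21 - 35)³/(-9 + (21 - 35)) - 23559 = 3*(-14)³/(-9 - 14) - 23559 = 3*(-2744)/(-23) - 23559 = 3*(-2744)*(-1/23) - 23559 = 8232/23 - 23559 = -533625/23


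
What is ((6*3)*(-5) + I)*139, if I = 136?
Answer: 6394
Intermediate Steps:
((6*3)*(-5) + I)*139 = ((6*3)*(-5) + 136)*139 = (18*(-5) + 136)*139 = (-90 + 136)*139 = 46*139 = 6394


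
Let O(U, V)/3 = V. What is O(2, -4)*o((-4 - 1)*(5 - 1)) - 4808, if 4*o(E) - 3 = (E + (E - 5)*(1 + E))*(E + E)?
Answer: 49783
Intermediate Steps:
O(U, V) = 3*V
o(E) = 3/4 + E*(E + (1 + E)*(-5 + E))/2 (o(E) = 3/4 + ((E + (E - 5)*(1 + E))*(E + E))/4 = 3/4 + ((E + (-5 + E)*(1 + E))*(2*E))/4 = 3/4 + ((E + (1 + E)*(-5 + E))*(2*E))/4 = 3/4 + (2*E*(E + (1 + E)*(-5 + E)))/4 = 3/4 + E*(E + (1 + E)*(-5 + E))/2)
O(2, -4)*o((-4 - 1)*(5 - 1)) - 4808 = (3*(-4))*(3/4 + ((-4 - 1)*(5 - 1))**3/2 - 5*(-4 - 1)*(5 - 1)/2 - 3*(-4 - 1)**2*(5 - 1)**2/2) - 4808 = -12*(3/4 + (-5*4)**3/2 - (-25)*4/2 - 3*(-5*4)**2/2) - 4808 = -12*(3/4 + (1/2)*(-20)**3 - 5/2*(-20) - 3/2*(-20)**2) - 4808 = -12*(3/4 + (1/2)*(-8000) + 50 - 3/2*400) - 4808 = -12*(3/4 - 4000 + 50 - 600) - 4808 = -12*(-18197/4) - 4808 = 54591 - 4808 = 49783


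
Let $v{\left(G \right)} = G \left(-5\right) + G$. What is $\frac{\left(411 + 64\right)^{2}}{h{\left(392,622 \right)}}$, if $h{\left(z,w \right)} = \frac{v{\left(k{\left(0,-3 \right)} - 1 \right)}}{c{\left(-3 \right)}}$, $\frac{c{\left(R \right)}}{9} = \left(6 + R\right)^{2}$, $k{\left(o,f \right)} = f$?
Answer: $\frac{18275625}{16} \approx 1.1422 \cdot 10^{6}$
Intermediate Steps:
$c{\left(R \right)} = 9 \left(6 + R\right)^{2}$
$v{\left(G \right)} = - 4 G$ ($v{\left(G \right)} = - 5 G + G = - 4 G$)
$h{\left(z,w \right)} = \frac{16}{81}$ ($h{\left(z,w \right)} = \frac{\left(-4\right) \left(-3 - 1\right)}{9 \left(6 - 3\right)^{2}} = \frac{\left(-4\right) \left(-3 - 1\right)}{9 \cdot 3^{2}} = \frac{\left(-4\right) \left(-4\right)}{9 \cdot 9} = \frac{16}{81}$)
$\frac{\left(411 + 64\right)^{2}}{h{\left(392,622 \right)}} = \frac{\left(411 + 64\right)^{2}}{\frac{16}{81}} = 475^{2} \cdot \frac{81}{16} = 225625 \cdot \frac{81}{16} = \frac{18275625}{16}$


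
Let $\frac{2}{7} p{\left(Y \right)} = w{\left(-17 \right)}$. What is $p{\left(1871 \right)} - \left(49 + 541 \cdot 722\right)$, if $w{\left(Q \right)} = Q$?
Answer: $- \frac{781421}{2} \approx -3.9071 \cdot 10^{5}$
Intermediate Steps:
$p{\left(Y \right)} = - \frac{119}{2}$ ($p{\left(Y \right)} = \frac{7}{2} \left(-17\right) = - \frac{119}{2}$)
$p{\left(1871 \right)} - \left(49 + 541 \cdot 722\right) = - \frac{119}{2} - \left(49 + 541 \cdot 722\right) = - \frac{119}{2} - \left(49 + 390602\right) = - \frac{119}{2} - 390651 = - \frac{781421}{2}$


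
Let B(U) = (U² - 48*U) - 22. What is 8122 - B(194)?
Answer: -20180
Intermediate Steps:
B(U) = -22 + U² - 48*U
8122 - B(194) = 8122 - (-22 + 194² - 48*194) = 8122 - (-22 + 37636 - 9312) = 8122 - 1*28302 = 8122 - 28302 = -20180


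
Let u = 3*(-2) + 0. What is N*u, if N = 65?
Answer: -390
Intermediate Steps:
u = -6 (u = -6 + 0 = -6)
N*u = 65*(-6) = -390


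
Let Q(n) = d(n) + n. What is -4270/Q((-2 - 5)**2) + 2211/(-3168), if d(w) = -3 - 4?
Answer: -9827/96 ≈ -102.36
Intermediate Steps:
d(w) = -7
Q(n) = -7 + n
-4270/Q((-2 - 5)**2) + 2211/(-3168) = -4270/(-7 + (-2 - 5)**2) + 2211/(-3168) = -4270/(-7 + (-7)**2) + 2211*(-1/3168) = -4270/(-7 + 49) - 67/96 = -4270/42 - 67/96 = -4270*1/42 - 67/96 = -305/3 - 67/96 = -9827/96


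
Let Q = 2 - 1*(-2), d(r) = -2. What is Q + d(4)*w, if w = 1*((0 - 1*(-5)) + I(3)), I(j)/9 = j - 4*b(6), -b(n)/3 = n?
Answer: -1356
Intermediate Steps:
b(n) = -3*n
I(j) = 648 + 9*j (I(j) = 9*(j - (-12)*6) = 9*(j - 4*(-18)) = 9*(j + 72) = 9*(72 + j) = 648 + 9*j)
Q = 4 (Q = 2 + 2 = 4)
w = 680 (w = 1*((0 - 1*(-5)) + (648 + 9*3)) = 1*((0 + 5) + (648 + 27)) = 1*(5 + 675) = 1*680 = 680)
Q + d(4)*w = 4 - 2*680 = 4 - 1360 = -1356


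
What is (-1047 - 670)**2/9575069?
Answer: 2948089/9575069 ≈ 0.30789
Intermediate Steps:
(-1047 - 670)**2/9575069 = (-1717)**2*(1/9575069) = 2948089*(1/9575069) = 2948089/9575069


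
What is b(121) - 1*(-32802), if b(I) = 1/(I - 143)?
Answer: 721643/22 ≈ 32802.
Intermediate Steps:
b(I) = 1/(-143 + I)
b(121) - 1*(-32802) = 1/(-143 + 121) - 1*(-32802) = 1/(-22) + 32802 = -1/22 + 32802 = 721643/22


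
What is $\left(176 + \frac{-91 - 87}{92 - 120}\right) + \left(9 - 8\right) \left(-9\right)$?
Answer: $\frac{2427}{14} \approx 173.36$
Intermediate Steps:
$\left(176 + \frac{-91 - 87}{92 - 120}\right) + \left(9 - 8\right) \left(-9\right) = \left(176 - \frac{178}{-28}\right) + 1 \left(-9\right) = \left(176 - - \frac{89}{14}\right) - 9 = \left(176 + \frac{89}{14}\right) - 9 = \frac{2553}{14} - 9 = \frac{2427}{14}$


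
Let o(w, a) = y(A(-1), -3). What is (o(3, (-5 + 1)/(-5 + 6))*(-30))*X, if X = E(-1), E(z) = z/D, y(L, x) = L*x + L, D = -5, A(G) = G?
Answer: -12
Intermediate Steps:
y(L, x) = L + L*x
E(z) = -z/5 (E(z) = z/(-5) = z*(-⅕) = -z/5)
o(w, a) = 2 (o(w, a) = -(1 - 3) = -1*(-2) = 2)
X = ⅕ (X = -⅕*(-1) = ⅕ ≈ 0.20000)
(o(3, (-5 + 1)/(-5 + 6))*(-30))*X = (2*(-30))*(⅕) = -60*⅕ = -12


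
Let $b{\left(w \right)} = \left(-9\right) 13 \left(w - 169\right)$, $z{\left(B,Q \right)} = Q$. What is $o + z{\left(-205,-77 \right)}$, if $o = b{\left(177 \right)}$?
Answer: $-1013$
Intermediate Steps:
$b{\left(w \right)} = 19773 - 117 w$ ($b{\left(w \right)} = - 117 \left(-169 + w\right) = 19773 - 117 w$)
$o = -936$ ($o = 19773 - 20709 = -936$)
$o + z{\left(-205,-77 \right)} = -936 - 77 = -1013$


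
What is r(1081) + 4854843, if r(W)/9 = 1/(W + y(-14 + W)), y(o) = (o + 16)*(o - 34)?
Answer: 5436550288269/1119820 ≈ 4.8548e+6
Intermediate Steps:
y(o) = (-34 + o)*(16 + o) (y(o) = (16 + o)*(-34 + o) = (-34 + o)*(16 + o))
r(W) = 9/(-292 + (-14 + W)**2 - 17*W) (r(W) = 9/(W + (-544 + (-14 + W)**2 - 18*(-14 + W))) = 9/(W + (-544 + (-14 + W)**2 + (252 - 18*W))) = 9/(W + (-292 + (-14 + W)**2 - 18*W)) = 9/(-292 + (-14 + W)**2 - 17*W))
r(1081) + 4854843 = 9/(-96 + 1081**2 - 45*1081) + 4854843 = 9/(-96 + 1168561 - 48645) + 4854843 = 9/1119820 + 4854843 = 5436550288269/1119820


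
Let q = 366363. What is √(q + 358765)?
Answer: 2*√181282 ≈ 851.54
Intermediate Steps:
√(q + 358765) = √(366363 + 358765) = √725128 = 2*√181282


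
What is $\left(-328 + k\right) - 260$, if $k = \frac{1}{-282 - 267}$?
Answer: $- \frac{322813}{549} \approx -588.0$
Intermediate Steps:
$k = - \frac{1}{549}$ ($k = \frac{1}{-549} = - \frac{1}{549} \approx -0.0018215$)
$\left(-328 + k\right) - 260 = \left(-328 - \frac{1}{549}\right) - 260 = - \frac{180073}{549} - 260 = - \frac{322813}{549}$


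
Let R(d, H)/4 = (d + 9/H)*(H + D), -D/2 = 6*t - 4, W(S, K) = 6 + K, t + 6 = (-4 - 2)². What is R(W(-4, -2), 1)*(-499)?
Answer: 9107748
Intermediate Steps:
t = 30 (t = -6 + (-4 - 2)² = -6 + (-6)² = -6 + 36 = 30)
D = -352 (D = -2*(6*30 - 4) = -2*(180 - 4) = -2*176 = -352)
R(d, H) = 4*(-352 + H)*(d + 9/H) (R(d, H) = 4*((d + 9/H)*(H - 352)) = 4*((d + 9/H)*(-352 + H)) = 4*((-352 + H)*(d + 9/H)) = 4*(-352 + H)*(d + 9/H))
R(W(-4, -2), 1)*(-499) = (36 - 12672/1 - 1408*(6 - 2) + 4*1*(6 - 2))*(-499) = (36 - 12672*1 - 1408*4 + 4*1*4)*(-499) = (36 - 12672 - 5632 + 16)*(-499) = -18252*(-499) = 9107748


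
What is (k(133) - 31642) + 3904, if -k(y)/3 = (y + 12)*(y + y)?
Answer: -143448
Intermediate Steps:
k(y) = -6*y*(12 + y) (k(y) = -3*(y + 12)*(y + y) = -3*(12 + y)*2*y = -6*y*(12 + y))
(k(133) - 31642) + 3904 = (-6*133*(12 + 133) - 31642) + 3904 = (-6*133*145 - 31642) + 3904 = (-115710 - 31642) + 3904 = -147352 + 3904 = -143448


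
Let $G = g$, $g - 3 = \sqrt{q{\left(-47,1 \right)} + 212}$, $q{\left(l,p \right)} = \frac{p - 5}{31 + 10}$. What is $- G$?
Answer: $-3 - \frac{4 \sqrt{22263}}{41} \approx -17.557$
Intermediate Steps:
$q{\left(l,p \right)} = - \frac{5}{41} + \frac{p}{41}$ ($q{\left(l,p \right)} = \frac{-5 + p}{41} = \left(-5 + p\right) \frac{1}{41} = - \frac{5}{41} + \frac{p}{41}$)
$g = 3 + \frac{4 \sqrt{22263}}{41}$ ($g = 3 + \sqrt{\left(- \frac{5}{41} + \frac{1}{41} \cdot 1\right) + 212} = 3 + \sqrt{\left(- \frac{5}{41} + \frac{1}{41}\right) + 212} = 3 + \sqrt{- \frac{4}{41} + 212} = 3 + \sqrt{\frac{8688}{41}} = 3 + \frac{4 \sqrt{22263}}{41} \approx 17.557$)
$G = 3 + \frac{4 \sqrt{22263}}{41} \approx 17.557$
$- G = - (3 + \frac{4 \sqrt{22263}}{41}) = -3 - \frac{4 \sqrt{22263}}{41}$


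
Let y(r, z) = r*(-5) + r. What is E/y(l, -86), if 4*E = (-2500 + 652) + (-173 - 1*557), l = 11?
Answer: 1289/88 ≈ 14.648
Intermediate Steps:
y(r, z) = -4*r (y(r, z) = -5*r + r = -4*r)
E = -1289/2 (E = ((-2500 + 652) + (-173 - 1*557))/4 = (-1848 + (-173 - 557))/4 = (-1848 - 730)/4 = (¼)*(-2578) = -1289/2 ≈ -644.50)
E/y(l, -86) = -1289/(2*((-4*11))) = -1289/2/(-44) = -1289/2*(-1/44) = 1289/88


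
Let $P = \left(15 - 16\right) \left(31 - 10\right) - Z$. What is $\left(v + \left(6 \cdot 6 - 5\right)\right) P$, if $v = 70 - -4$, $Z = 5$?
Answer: $-2730$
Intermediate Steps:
$v = 74$ ($v = 70 + 4 = 74$)
$P = -26$ ($P = \left(15 - 16\right) \left(31 - 10\right) - 5 = \left(-1\right) 21 - 5 = -21 - 5 = -26$)
$\left(v + \left(6 \cdot 6 - 5\right)\right) P = \left(74 + \left(6 \cdot 6 - 5\right)\right) \left(-26\right) = \left(74 + \left(36 - 5\right)\right) \left(-26\right) = \left(74 + 31\right) \left(-26\right) = 105 \left(-26\right) = -2730$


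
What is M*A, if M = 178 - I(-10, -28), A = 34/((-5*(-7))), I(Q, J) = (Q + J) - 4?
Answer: 1496/7 ≈ 213.71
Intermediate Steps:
I(Q, J) = -4 + J + Q (I(Q, J) = (J + Q) - 4 = -4 + J + Q)
A = 34/35 ≈ 0.97143
M = 220 (M = 178 - (-4 - 28 - 10) = 178 - 1*(-42) = 178 + 42 = 220)
M*A = 220*(34/35) = 1496/7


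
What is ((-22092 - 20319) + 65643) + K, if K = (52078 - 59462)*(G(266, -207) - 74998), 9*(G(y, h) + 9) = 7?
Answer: 4984822592/9 ≈ 5.5387e+8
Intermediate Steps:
G(y, h) = -74/9 (G(y, h) = -9 + (⅑)*7 = -9 + 7/9 = -74/9)
K = 4984613504/9 (K = (52078 - 59462)*(-74/9 - 74998) = -7384*(-675056/9) = 4984613504/9 ≈ 5.5385e+8)
((-22092 - 20319) + 65643) + K = ((-22092 - 20319) + 65643) + 4984613504/9 = (-42411 + 65643) + 4984613504/9 = 23232 + 4984613504/9 = 4984822592/9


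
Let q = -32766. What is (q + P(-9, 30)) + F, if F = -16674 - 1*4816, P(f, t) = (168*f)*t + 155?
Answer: -99461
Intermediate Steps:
P(f, t) = 155 + 168*f*t (P(f, t) = 168*f*t + 155 = 155 + 168*f*t)
F = -21490 (F = -16674 - 4816 = -21490)
(q + P(-9, 30)) + F = (-32766 + (155 + 168*(-9)*30)) - 21490 = (-32766 + (155 - 45360)) - 21490 = (-32766 - 45205) - 21490 = -77971 - 21490 = -99461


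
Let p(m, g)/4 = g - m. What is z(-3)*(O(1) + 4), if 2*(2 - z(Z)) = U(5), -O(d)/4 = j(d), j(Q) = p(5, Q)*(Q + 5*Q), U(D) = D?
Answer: -194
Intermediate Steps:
p(m, g) = -4*m + 4*g (p(m, g) = 4*(g - m) = -4*m + 4*g)
j(Q) = 6*Q*(-20 + 4*Q) (j(Q) = (-4*5 + 4*Q)*(Q + 5*Q) = (-20 + 4*Q)*(6*Q) = 6*Q*(-20 + 4*Q))
O(d) = -96*d*(-5 + d)
z(Z) = -1/2 (z(Z) = 2 - 1/2*5 = 2 - 5/2 = -1/2)
z(-3)*(O(1) + 4) = -(96*1*(5 - 1*1) + 4)/2 = -(96*1*(5 - 1) + 4)/2 = -(96*1*4 + 4)/2 = -(384 + 4)/2 = -1/2*388 = -194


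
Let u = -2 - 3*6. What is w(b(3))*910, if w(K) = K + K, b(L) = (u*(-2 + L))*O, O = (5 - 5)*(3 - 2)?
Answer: 0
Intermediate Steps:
u = -20 (u = -2 - 18 = -20)
O = 0 (O = 0*1 = 0)
b(L) = 0 (b(L) = -20*(-2 + L)*0 = (40 - 20*L)*0 = 0)
w(K) = 2*K
w(b(3))*910 = (2*0)*910 = 0*910 = 0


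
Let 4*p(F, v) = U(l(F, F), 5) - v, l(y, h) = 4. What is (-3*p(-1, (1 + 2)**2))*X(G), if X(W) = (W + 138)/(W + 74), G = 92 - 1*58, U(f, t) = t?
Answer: 43/9 ≈ 4.7778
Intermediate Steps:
p(F, v) = 5/4 - v/4 (p(F, v) = (5 - v)/4 = 5/4 - v/4)
G = 34 (G = 92 - 58 = 34)
X(W) = (138 + W)/(74 + W)
(-3*p(-1, (1 + 2)**2))*X(G) = (-3*(5/4 - (1 + 2)**2/4))*((138 + 34)/(74 + 34)) = (-3*(5/4 - 1/4*3**2))*(172/108) = (-3*(5/4 - 1/4*9))*((1/108)*172) = -3*(5/4 - 9/4)*(43/27) = -3*(-1)*(43/27) = 3*(43/27) = 43/9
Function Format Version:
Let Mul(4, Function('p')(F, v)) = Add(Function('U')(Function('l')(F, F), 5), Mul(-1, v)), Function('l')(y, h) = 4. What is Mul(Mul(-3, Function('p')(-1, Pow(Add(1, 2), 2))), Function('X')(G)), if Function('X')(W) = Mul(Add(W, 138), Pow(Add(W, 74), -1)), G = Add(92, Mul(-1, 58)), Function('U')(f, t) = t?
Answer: Rational(43, 9) ≈ 4.7778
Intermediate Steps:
Function('p')(F, v) = Add(Rational(5, 4), Mul(Rational(-1, 4), v)) (Function('p')(F, v) = Mul(Rational(1, 4), Add(5, Mul(-1, v))) = Add(Rational(5, 4), Mul(Rational(-1, 4), v)))
G = 34 (G = Add(92, -58) = 34)
Function('X')(W) = Mul(Pow(Add(74, W), -1), Add(138, W)) (Function('X')(W) = Mul(Add(138, W), Pow(Add(74, W), -1)) = Mul(Pow(Add(74, W), -1), Add(138, W)))
Mul(Mul(-3, Function('p')(-1, Pow(Add(1, 2), 2))), Function('X')(G)) = Mul(Mul(-3, Add(Rational(5, 4), Mul(Rational(-1, 4), Pow(Add(1, 2), 2)))), Mul(Pow(Add(74, 34), -1), Add(138, 34))) = Mul(Mul(-3, Add(Rational(5, 4), Mul(Rational(-1, 4), Pow(3, 2)))), Mul(Pow(108, -1), 172)) = Mul(Mul(-3, Add(Rational(5, 4), Mul(Rational(-1, 4), 9))), Mul(Rational(1, 108), 172)) = Mul(Mul(-3, Add(Rational(5, 4), Rational(-9, 4))), Rational(43, 27)) = Mul(Mul(-3, -1), Rational(43, 27)) = Mul(3, Rational(43, 27)) = Rational(43, 9)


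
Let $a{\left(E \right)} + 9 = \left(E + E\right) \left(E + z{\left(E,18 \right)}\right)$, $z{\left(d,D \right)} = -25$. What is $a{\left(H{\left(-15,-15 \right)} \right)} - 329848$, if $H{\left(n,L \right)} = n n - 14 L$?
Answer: $26843$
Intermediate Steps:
$H{\left(n,L \right)} = n^{2} - 14 L$
$a{\left(E \right)} = -9 + 2 E \left(-25 + E\right)$ ($a{\left(E \right)} = -9 + \left(E + E\right) \left(E - 25\right) = -9 + 2 E \left(-25 + E\right)$)
$a{\left(H{\left(-15,-15 \right)} \right)} - 329848 = \left(-9 - 50 \left(\left(-15\right)^{2} - -210\right) + 2 \left(\left(-15\right)^{2} - -210\right)^{2}\right) - 329848 = \left(-9 - 50 \left(225 + 210\right) + 2 \left(225 + 210\right)^{2}\right) - 329848 = \left(-9 - 21750 + 2 \cdot 435^{2}\right) - 329848 = \left(-9 - 21750 + 2 \cdot 189225\right) - 329848 = \left(-9 - 21750 + 378450\right) - 329848 = 356691 - 329848 = 26843$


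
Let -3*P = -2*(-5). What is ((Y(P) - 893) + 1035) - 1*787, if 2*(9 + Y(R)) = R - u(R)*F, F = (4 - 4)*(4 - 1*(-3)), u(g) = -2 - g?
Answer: -1967/3 ≈ -655.67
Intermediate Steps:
P = -10/3 (P = -(-2)*(-5)/3 = -⅓*10 = -10/3 ≈ -3.3333)
F = 0 (F = 0*(4 + 3) = 0*7 = 0)
Y(R) = -9 + R/2 (Y(R) = -9 + (R - (-2 - R)*0)/2 = -9 + (R - 1*0)/2 = -9 + (R + 0)/2 = -9 + R/2)
((Y(P) - 893) + 1035) - 1*787 = (((-9 + (½)*(-10/3)) - 893) + 1035) - 1*787 = (((-9 - 5/3) - 893) + 1035) - 787 = ((-32/3 - 893) + 1035) - 787 = (-2711/3 + 1035) - 787 = 394/3 - 787 = -1967/3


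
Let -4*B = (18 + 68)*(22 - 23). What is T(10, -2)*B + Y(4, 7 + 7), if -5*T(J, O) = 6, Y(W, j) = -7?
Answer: -164/5 ≈ -32.800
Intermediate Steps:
B = 43/2 (B = -(18 + 68)*(22 - 23)/4 = -43*(-1)/2 = -¼*(-86) = 43/2 ≈ 21.500)
T(J, O) = -6/5 (T(J, O) = -⅕*6 = -6/5)
T(10, -2)*B + Y(4, 7 + 7) = -6/5*43/2 - 7 = -129/5 - 7 = -164/5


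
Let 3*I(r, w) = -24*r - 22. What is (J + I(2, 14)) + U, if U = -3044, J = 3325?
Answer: 773/3 ≈ 257.67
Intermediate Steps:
I(r, w) = -22/3 - 8*r (I(r, w) = (-24*r - 22)/3 = (-22 - 24*r)/3 = -22/3 - 8*r)
(J + I(2, 14)) + U = (3325 + (-22/3 - 8*2)) - 3044 = (3325 + (-22/3 - 16)) - 3044 = (3325 - 70/3) - 3044 = 9905/3 - 3044 = 773/3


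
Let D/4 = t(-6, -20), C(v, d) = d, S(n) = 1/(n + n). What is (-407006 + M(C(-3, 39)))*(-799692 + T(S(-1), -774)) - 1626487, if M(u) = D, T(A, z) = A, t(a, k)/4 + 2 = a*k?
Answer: 323968199728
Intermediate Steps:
S(n) = 1/(2*n)
t(a, k) = -8 + 4*a*k (t(a, k) = -8 + 4*(a*k) = -8 + 4*a*k)
D = 1888 (D = 4*(-8 + 4*(-6)*(-20)) = 4*(-8 + 480) = 4*472 = 1888)
M(u) = 1888
(-407006 + M(C(-3, 39)))*(-799692 + T(S(-1), -774)) - 1626487 = (-407006 + 1888)*(-799692 + (1/2)/(-1)) - 1626487 = -405118*(-799692 + (1/2)*(-1)) - 1626487 = -405118*(-799692 - 1/2) - 1626487 = -405118*(-1599385/2) - 1626487 = 323969826215 - 1626487 = 323968199728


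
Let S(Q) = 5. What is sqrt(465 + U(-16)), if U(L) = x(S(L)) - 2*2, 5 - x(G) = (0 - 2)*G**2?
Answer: 2*sqrt(129) ≈ 22.716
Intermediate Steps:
x(G) = 5 + 2*G**2 (x(G) = 5 - (0 - 2)*G**2 = 5 - (-2)*G**2 = 5 + 2*G**2)
U(L) = 51 (U(L) = (5 + 2*5**2) - 2*2 = (5 + 2*25) - 4 = (5 + 50) - 4 = 55 - 4 = 51)
sqrt(465 + U(-16)) = sqrt(465 + 51) = sqrt(516) = 2*sqrt(129)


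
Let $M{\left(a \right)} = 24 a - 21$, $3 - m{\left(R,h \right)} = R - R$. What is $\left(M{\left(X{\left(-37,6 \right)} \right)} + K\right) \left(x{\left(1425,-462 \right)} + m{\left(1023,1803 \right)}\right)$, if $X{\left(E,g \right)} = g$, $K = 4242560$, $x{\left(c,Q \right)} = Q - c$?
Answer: $-7993214772$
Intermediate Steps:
$m{\left(R,h \right)} = 3$ ($m{\left(R,h \right)} = 3 - \left(R - R\right) = 3 - 0 = 3 + 0 = 3$)
$M{\left(a \right)} = -21 + 24 a$
$\left(M{\left(X{\left(-37,6 \right)} \right)} + K\right) \left(x{\left(1425,-462 \right)} + m{\left(1023,1803 \right)}\right) = \left(\left(-21 + 24 \cdot 6\right) + 4242560\right) \left(\left(-462 - 1425\right) + 3\right) = \left(\left(-21 + 144\right) + 4242560\right) \left(\left(-462 - 1425\right) + 3\right) = \left(123 + 4242560\right) \left(-1887 + 3\right) = 4242683 \left(-1884\right) = -7993214772$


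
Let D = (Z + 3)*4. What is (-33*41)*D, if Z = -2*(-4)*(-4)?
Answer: 156948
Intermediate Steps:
Z = -32 (Z = 8*(-4) = -32)
D = -116 (D = (-32 + 3)*4 = -29*4 = -116)
(-33*41)*D = -33*41*(-116) = -1353*(-116) = 156948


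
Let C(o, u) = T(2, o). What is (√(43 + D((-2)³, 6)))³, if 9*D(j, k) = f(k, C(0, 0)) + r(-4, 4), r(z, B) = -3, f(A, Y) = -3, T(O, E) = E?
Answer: 127*√381/9 ≈ 275.44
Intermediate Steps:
C(o, u) = o
D(j, k) = -⅔ (D(j, k) = (-3 - 3)/9 = (⅑)*(-6) = -⅔)
(√(43 + D((-2)³, 6)))³ = (√(43 - ⅔))³ = (√(127/3))³ = (√381/3)³ = 127*√381/9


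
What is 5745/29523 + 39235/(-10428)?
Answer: -366142015/102621948 ≈ -3.5679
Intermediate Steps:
5745/29523 + 39235/(-10428) = 5745*(1/29523) + 39235*(-1/10428) = 1915/9841 - 39235/10428 = -366142015/102621948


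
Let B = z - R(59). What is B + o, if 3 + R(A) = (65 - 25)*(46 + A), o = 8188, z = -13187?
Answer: -9196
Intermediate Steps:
R(A) = 1837 + 40*A (R(A) = -3 + (65 - 25)*(46 + A) = -3 + 40*(46 + A) = -3 + (1840 + 40*A) = 1837 + 40*A)
B = -17384 (B = -13187 - (1837 + 40*59) = -13187 - (1837 + 2360) = -13187 - 1*4197 = -13187 - 4197 = -17384)
B + o = -17384 + 8188 = -9196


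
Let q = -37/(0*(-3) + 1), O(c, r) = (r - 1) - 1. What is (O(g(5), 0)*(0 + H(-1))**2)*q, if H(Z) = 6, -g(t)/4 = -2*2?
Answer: 2664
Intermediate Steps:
g(t) = 16 (g(t) = -(-8)*2 = -4*(-4) = 16)
O(c, r) = -2 + r (O(c, r) = (-1 + r) - 1 = -2 + r)
q = -37 (q = -37/(0 + 1) = -37/1 = -37*1 = -37)
(O(g(5), 0)*(0 + H(-1))**2)*q = ((-2 + 0)*(0 + 6)**2)*(-37) = -2*6**2*(-37) = -2*36*(-37) = -72*(-37) = 2664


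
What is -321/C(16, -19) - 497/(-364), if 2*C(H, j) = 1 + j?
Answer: 5777/156 ≈ 37.032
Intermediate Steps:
C(H, j) = ½ + j/2 (C(H, j) = (1 + j)/2 = ½ + j/2)
-321/C(16, -19) - 497/(-364) = -321/(½ + (½)*(-19)) - 497/(-364) = -321/(½ - 19/2) - 497*(-1/364) = -321/(-9) + 71/52 = -321*(-⅑) + 71/52 = 107/3 + 71/52 = 5777/156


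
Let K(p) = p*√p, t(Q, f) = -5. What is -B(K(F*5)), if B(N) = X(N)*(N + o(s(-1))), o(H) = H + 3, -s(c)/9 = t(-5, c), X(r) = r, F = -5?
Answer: 15625 + 6000*I ≈ 15625.0 + 6000.0*I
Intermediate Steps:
s(c) = 45 (s(c) = -9*(-5) = 45)
K(p) = p^(3/2)
o(H) = 3 + H
B(N) = N*(48 + N) (B(N) = N*(N + (3 + 45)) = N*(N + 48) = N*(48 + N))
-B(K(F*5)) = -(-5*5)^(3/2)*(48 + (-5*5)^(3/2)) = -(-25)^(3/2)*(48 + (-25)^(3/2)) = -(-125*I)*(48 - 125*I) = -(-125)*I*(48 - 125*I) = 125*I*(48 - 125*I)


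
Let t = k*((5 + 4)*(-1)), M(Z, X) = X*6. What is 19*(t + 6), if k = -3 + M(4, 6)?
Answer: -5529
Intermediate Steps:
M(Z, X) = 6*X
k = 33 (k = -3 + 6*6 = -3 + 36 = 33)
t = -297 (t = 33*((5 + 4)*(-1)) = 33*(9*(-1)) = 33*(-9) = -297)
19*(t + 6) = 19*(-297 + 6) = 19*(-291) = -5529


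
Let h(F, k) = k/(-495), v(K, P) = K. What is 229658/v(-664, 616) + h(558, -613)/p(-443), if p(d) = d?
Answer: -25180480781/72802620 ≈ -345.87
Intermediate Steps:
h(F, k) = -k/495 (h(F, k) = k*(-1/495) = -k/495)
229658/v(-664, 616) + h(558, -613)/p(-443) = 229658/(-664) - 1/495*(-613)/(-443) = 229658*(-1/664) + (613/495)*(-1/443) = -114829/332 - 613/219285 = -25180480781/72802620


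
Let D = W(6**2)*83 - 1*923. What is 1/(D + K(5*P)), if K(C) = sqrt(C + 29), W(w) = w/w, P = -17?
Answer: -15/12601 - I*sqrt(14)/352828 ≈ -0.0011904 - 1.0605e-5*I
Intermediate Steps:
W(w) = 1
K(C) = sqrt(29 + C)
D = -840 (D = 1*83 - 1*923 = 83 - 923 = -840)
1/(D + K(5*P)) = 1/(-840 + sqrt(29 + 5*(-17))) = 1/(-840 + sqrt(29 - 85)) = 1/(-840 + sqrt(-56)) = 1/(-840 + 2*I*sqrt(14))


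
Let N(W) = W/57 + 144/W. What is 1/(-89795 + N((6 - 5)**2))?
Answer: -57/5110106 ≈ -1.1154e-5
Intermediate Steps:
N(W) = 144/W + W/57 (N(W) = W*(1/57) + 144/W = W/57 + 144/W = 144/W + W/57)
1/(-89795 + N((6 - 5)**2)) = 1/(-89795 + (144/((6 - 5)**2) + (6 - 5)**2/57)) = 1/(-89795 + (144/(1**2) + (1/57)*1**2)) = 1/(-89795 + (144/1 + (1/57)*1)) = 1/(-89795 + (144*1 + 1/57)) = 1/(-89795 + (144 + 1/57)) = 1/(-89795 + 8209/57) = 1/(-5110106/57) = -57/5110106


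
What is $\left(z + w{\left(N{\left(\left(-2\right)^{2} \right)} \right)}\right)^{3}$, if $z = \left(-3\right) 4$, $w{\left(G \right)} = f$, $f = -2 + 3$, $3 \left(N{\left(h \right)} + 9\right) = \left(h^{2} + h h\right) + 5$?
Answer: $-1331$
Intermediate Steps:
$N{\left(h \right)} = - \frac{22}{3} + \frac{2 h^{2}}{3}$ ($N{\left(h \right)} = -9 + \frac{\left(h^{2} + h h\right) + 5}{3} = -9 + \frac{\left(h^{2} + h^{2}\right) + 5}{3} = -9 + \frac{2 h^{2} + 5}{3} = -9 + \frac{5 + 2 h^{2}}{3} = -9 + \left(\frac{5}{3} + \frac{2 h^{2}}{3}\right) = - \frac{22}{3} + \frac{2 h^{2}}{3}$)
$f = 1$
$w{\left(G \right)} = 1$
$z = -12$
$\left(z + w{\left(N{\left(\left(-2\right)^{2} \right)} \right)}\right)^{3} = \left(-12 + 1\right)^{3} = \left(-11\right)^{3} = -1331$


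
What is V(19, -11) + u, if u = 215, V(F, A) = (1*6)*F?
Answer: 329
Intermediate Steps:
V(F, A) = 6*F
V(19, -11) + u = 6*19 + 215 = 114 + 215 = 329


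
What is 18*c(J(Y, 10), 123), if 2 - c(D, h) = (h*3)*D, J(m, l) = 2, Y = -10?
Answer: -13248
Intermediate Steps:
c(D, h) = 2 - 3*D*h (c(D, h) = 2 - h*3*D = 2 - 3*h*D = 2 - 3*D*h)
18*c(J(Y, 10), 123) = 18*(2 - 3*2*123) = 18*(2 - 738) = 18*(-736) = -13248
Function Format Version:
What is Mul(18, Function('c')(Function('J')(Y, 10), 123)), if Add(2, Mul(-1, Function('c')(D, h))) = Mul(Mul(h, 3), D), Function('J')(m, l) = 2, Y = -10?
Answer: -13248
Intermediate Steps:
Function('c')(D, h) = Add(2, Mul(-3, D, h)) (Function('c')(D, h) = Add(2, Mul(-1, Mul(Mul(h, 3), D))) = Add(2, Mul(-1, Mul(Mul(3, h), D))) = Add(2, Mul(-1, Mul(3, D, h))) = Add(2, Mul(-3, D, h)))
Mul(18, Function('c')(Function('J')(Y, 10), 123)) = Mul(18, Add(2, Mul(-3, 2, 123))) = Mul(18, Add(2, -738)) = Mul(18, -736) = -13248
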